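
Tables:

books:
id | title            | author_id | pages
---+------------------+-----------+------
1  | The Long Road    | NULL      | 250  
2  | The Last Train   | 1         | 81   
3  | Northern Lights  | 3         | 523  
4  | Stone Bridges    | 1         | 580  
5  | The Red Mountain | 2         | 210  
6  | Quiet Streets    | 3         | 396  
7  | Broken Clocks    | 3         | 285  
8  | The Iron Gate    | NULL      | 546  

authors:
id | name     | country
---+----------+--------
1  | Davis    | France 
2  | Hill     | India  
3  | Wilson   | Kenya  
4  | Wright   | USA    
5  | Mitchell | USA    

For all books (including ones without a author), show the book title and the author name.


LEFT JOIN keeps every row from books (the left table); where author_id has no match in authors, the author columns become NULL. Walk through each book:
  - book 1 (The Long Road): author_id=NULL, no match -> kept with NULL
  - book 2 (The Last Train): author_id=1 -> matches Davis
  - book 3 (Northern Lights): author_id=3 -> matches Wilson
  - book 4 (Stone Bridges): author_id=1 -> matches Davis
  - book 5 (The Red Mountain): author_id=2 -> matches Hill
  - book 6 (Quiet Streets): author_id=3 -> matches Wilson
  - book 7 (Broken Clocks): author_id=3 -> matches Wilson
  - book 8 (The Iron Gate): author_id=NULL, no match -> kept with NULL
All 8 rows appear; 2 have NULL author.

SQL:
SELECT a.title, b.name AS author
FROM books a
LEFT JOIN authors b ON a.author_id = b.id

Result:
title            | author
-----------------+-------
The Long Road    | NULL  
The Last Train   | Davis 
Northern Lights  | Wilson
Stone Bridges    | Davis 
The Red Mountain | Hill  
Quiet Streets    | Wilson
Broken Clocks    | Wilson
The Iron Gate    | NULL  


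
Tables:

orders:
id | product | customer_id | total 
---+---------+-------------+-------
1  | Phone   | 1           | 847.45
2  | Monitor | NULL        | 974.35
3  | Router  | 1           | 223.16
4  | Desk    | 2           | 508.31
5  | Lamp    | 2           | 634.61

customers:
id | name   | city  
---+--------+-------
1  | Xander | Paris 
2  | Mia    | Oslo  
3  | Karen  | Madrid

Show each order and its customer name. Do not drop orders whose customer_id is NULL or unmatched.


LEFT JOIN keeps every row from orders (the left table); where customer_id has no match in customers, the customer columns become NULL. Walk through each order:
  - order 1 (Phone): customer_id=1 -> matches Xander
  - order 2 (Monitor): customer_id=NULL, no match -> kept with NULL
  - order 3 (Router): customer_id=1 -> matches Xander
  - order 4 (Desk): customer_id=2 -> matches Mia
  - order 5 (Lamp): customer_id=2 -> matches Mia
All 5 rows appear; 1 has NULL customer.

SQL:
SELECT a.product, b.name AS customer
FROM orders a
LEFT JOIN customers b ON a.customer_id = b.id

Result:
product | customer
--------+---------
Phone   | Xander  
Monitor | NULL    
Router  | Xander  
Desk    | Mia     
Lamp    | Mia     


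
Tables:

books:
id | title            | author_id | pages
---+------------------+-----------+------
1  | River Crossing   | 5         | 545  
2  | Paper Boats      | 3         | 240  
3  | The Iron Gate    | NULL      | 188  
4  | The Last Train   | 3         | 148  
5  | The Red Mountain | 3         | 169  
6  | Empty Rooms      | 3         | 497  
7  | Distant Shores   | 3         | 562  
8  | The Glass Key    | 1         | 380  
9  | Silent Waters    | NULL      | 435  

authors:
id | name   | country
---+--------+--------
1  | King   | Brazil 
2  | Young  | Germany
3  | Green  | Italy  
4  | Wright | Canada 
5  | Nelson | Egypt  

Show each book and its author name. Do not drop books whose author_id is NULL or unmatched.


LEFT JOIN keeps every row from books (the left table); where author_id has no match in authors, the author columns become NULL. Walk through each book:
  - book 1 (River Crossing): author_id=5 -> matches Nelson
  - book 2 (Paper Boats): author_id=3 -> matches Green
  - book 3 (The Iron Gate): author_id=NULL, no match -> kept with NULL
  - book 4 (The Last Train): author_id=3 -> matches Green
  - book 5 (The Red Mountain): author_id=3 -> matches Green
  - book 6 (Empty Rooms): author_id=3 -> matches Green
  - book 7 (Distant Shores): author_id=3 -> matches Green
  - book 8 (The Glass Key): author_id=1 -> matches King
  - book 9 (Silent Waters): author_id=NULL, no match -> kept with NULL
All 9 rows appear; 2 have NULL author.

SQL:
SELECT a.title, b.name AS author
FROM books a
LEFT JOIN authors b ON a.author_id = b.id

Result:
title            | author
-----------------+-------
River Crossing   | Nelson
Paper Boats      | Green 
The Iron Gate    | NULL  
The Last Train   | Green 
The Red Mountain | Green 
Empty Rooms      | Green 
Distant Shores   | Green 
The Glass Key    | King  
Silent Waters    | NULL  


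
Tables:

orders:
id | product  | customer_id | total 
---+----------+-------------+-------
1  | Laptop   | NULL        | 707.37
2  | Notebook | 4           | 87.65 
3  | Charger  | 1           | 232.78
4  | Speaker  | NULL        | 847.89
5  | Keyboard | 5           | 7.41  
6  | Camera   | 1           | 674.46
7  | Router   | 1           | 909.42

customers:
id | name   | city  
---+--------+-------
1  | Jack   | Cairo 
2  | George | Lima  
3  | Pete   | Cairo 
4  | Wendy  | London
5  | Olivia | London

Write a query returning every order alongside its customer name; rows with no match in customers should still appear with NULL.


LEFT JOIN keeps every row from orders (the left table); where customer_id has no match in customers, the customer columns become NULL. Walk through each order:
  - order 1 (Laptop): customer_id=NULL, no match -> kept with NULL
  - order 2 (Notebook): customer_id=4 -> matches Wendy
  - order 3 (Charger): customer_id=1 -> matches Jack
  - order 4 (Speaker): customer_id=NULL, no match -> kept with NULL
  - order 5 (Keyboard): customer_id=5 -> matches Olivia
  - order 6 (Camera): customer_id=1 -> matches Jack
  - order 7 (Router): customer_id=1 -> matches Jack
All 7 rows appear; 2 have NULL customer.

SQL:
SELECT a.product, b.name AS customer
FROM orders a
LEFT JOIN customers b ON a.customer_id = b.id

Result:
product  | customer
---------+---------
Laptop   | NULL    
Notebook | Wendy   
Charger  | Jack    
Speaker  | NULL    
Keyboard | Olivia  
Camera   | Jack    
Router   | Jack    


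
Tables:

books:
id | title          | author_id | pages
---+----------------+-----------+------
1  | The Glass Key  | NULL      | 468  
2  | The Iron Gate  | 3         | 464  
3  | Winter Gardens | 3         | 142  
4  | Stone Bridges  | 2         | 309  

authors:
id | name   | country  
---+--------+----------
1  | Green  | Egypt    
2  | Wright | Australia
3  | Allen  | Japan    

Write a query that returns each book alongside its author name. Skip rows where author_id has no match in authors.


INNER JOIN keeps only books rows whose author_id matches an id in authors. Walk through each book:
  - book 1 (The Glass Key): author_id=NULL, no match -> dropped
  - book 2 (The Iron Gate): author_id=3 -> matches Allen
  - book 3 (Winter Gardens): author_id=3 -> matches Allen
  - book 4 (Stone Bridges): author_id=2 -> matches Wright
So 1 of 4 rows is dropped.

SQL:
SELECT a.title, b.name AS author
FROM books a
INNER JOIN authors b ON a.author_id = b.id

Result:
title          | author
---------------+-------
The Iron Gate  | Allen 
Winter Gardens | Allen 
Stone Bridges  | Wright


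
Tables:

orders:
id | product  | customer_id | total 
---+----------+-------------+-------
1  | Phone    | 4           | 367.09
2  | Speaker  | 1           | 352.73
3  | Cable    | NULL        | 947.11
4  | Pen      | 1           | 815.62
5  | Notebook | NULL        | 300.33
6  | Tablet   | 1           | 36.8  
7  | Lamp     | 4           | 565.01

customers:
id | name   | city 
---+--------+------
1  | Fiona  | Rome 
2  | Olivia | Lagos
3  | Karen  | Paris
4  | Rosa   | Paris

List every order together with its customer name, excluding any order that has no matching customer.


INNER JOIN keeps only orders rows whose customer_id matches an id in customers. Walk through each order:
  - order 1 (Phone): customer_id=4 -> matches Rosa
  - order 2 (Speaker): customer_id=1 -> matches Fiona
  - order 3 (Cable): customer_id=NULL, no match -> dropped
  - order 4 (Pen): customer_id=1 -> matches Fiona
  - order 5 (Notebook): customer_id=NULL, no match -> dropped
  - order 6 (Tablet): customer_id=1 -> matches Fiona
  - order 7 (Lamp): customer_id=4 -> matches Rosa
So 2 of 7 rows are dropped.

SQL:
SELECT a.product, b.name AS customer
FROM orders a
INNER JOIN customers b ON a.customer_id = b.id

Result:
product | customer
--------+---------
Phone   | Rosa    
Speaker | Fiona   
Pen     | Fiona   
Tablet  | Fiona   
Lamp    | Rosa    


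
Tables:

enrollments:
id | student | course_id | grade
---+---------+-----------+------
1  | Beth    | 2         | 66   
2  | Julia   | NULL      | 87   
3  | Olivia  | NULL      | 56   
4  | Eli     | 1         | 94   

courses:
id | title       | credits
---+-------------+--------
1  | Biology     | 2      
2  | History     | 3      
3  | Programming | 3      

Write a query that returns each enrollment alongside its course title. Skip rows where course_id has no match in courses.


INNER JOIN keeps only enrollments rows whose course_id matches an id in courses. Walk through each enrollment:
  - enrollment 1 (Beth): course_id=2 -> matches History
  - enrollment 2 (Julia): course_id=NULL, no match -> dropped
  - enrollment 3 (Olivia): course_id=NULL, no match -> dropped
  - enrollment 4 (Eli): course_id=1 -> matches Biology
So 2 of 4 rows are dropped.

SQL:
SELECT a.student, b.title AS course
FROM enrollments a
INNER JOIN courses b ON a.course_id = b.id

Result:
student | course 
--------+--------
Beth    | History
Eli     | Biology


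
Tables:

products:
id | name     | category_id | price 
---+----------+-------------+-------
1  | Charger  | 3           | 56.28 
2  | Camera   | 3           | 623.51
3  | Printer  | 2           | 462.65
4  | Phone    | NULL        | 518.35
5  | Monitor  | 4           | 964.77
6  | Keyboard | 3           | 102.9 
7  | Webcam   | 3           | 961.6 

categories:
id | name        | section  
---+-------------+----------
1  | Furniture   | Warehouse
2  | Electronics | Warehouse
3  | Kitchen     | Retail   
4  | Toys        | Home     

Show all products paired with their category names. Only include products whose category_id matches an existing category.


INNER JOIN keeps only products rows whose category_id matches an id in categories. Walk through each product:
  - product 1 (Charger): category_id=3 -> matches Kitchen
  - product 2 (Camera): category_id=3 -> matches Kitchen
  - product 3 (Printer): category_id=2 -> matches Electronics
  - product 4 (Phone): category_id=NULL, no match -> dropped
  - product 5 (Monitor): category_id=4 -> matches Toys
  - product 6 (Keyboard): category_id=3 -> matches Kitchen
  - product 7 (Webcam): category_id=3 -> matches Kitchen
So 1 of 7 rows is dropped.

SQL:
SELECT a.name, b.name AS category
FROM products a
INNER JOIN categories b ON a.category_id = b.id

Result:
name     | category   
---------+------------
Charger  | Kitchen    
Camera   | Kitchen    
Printer  | Electronics
Monitor  | Toys       
Keyboard | Kitchen    
Webcam   | Kitchen    


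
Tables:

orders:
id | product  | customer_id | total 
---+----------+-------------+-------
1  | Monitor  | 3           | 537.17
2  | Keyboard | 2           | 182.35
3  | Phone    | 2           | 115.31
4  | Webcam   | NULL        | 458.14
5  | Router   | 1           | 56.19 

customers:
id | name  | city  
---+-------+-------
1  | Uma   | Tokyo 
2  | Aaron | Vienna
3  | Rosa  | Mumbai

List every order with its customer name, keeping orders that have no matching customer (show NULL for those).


LEFT JOIN keeps every row from orders (the left table); where customer_id has no match in customers, the customer columns become NULL. Walk through each order:
  - order 1 (Monitor): customer_id=3 -> matches Rosa
  - order 2 (Keyboard): customer_id=2 -> matches Aaron
  - order 3 (Phone): customer_id=2 -> matches Aaron
  - order 4 (Webcam): customer_id=NULL, no match -> kept with NULL
  - order 5 (Router): customer_id=1 -> matches Uma
All 5 rows appear; 1 has NULL customer.

SQL:
SELECT a.product, b.name AS customer
FROM orders a
LEFT JOIN customers b ON a.customer_id = b.id

Result:
product  | customer
---------+---------
Monitor  | Rosa    
Keyboard | Aaron   
Phone    | Aaron   
Webcam   | NULL    
Router   | Uma     


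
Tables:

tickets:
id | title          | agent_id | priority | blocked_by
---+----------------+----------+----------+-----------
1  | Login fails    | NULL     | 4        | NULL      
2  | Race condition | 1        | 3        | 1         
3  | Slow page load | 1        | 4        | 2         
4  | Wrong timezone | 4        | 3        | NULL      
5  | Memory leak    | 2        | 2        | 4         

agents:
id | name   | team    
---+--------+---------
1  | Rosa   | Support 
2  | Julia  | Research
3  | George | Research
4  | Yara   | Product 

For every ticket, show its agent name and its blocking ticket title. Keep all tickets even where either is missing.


Two LEFT JOINs from the same base table tickets: one to agents via agent_id, one to tickets itself via blocked_by. Both are LEFT so every ticket is preserved.
Match against agents:
  - ticket 1 (Login fails): agent_id=NULL, no match -> kept with NULL
  - ticket 2 (Race condition): agent_id=1 -> matches Rosa
  - ticket 3 (Slow page load): agent_id=1 -> matches Rosa
  - ticket 4 (Wrong timezone): agent_id=4 -> matches Yara
  - ticket 5 (Memory leak): agent_id=2 -> matches Julia
Match against tickets (self):
  - ticket 1 (Login fails): blocked_by=NULL -> NULL
  - ticket 2 (Race condition): blocked_by=1 -> Login fails
  - ticket 3 (Slow page load): blocked_by=2 -> Race condition
  - ticket 4 (Wrong timezone): blocked_by=NULL -> NULL
  - ticket 5 (Memory leak): blocked_by=4 -> Wrong timezone

SQL:
SELECT a.title, b.name AS agent, c.title AS blocked_by
FROM tickets a
LEFT JOIN agents b ON a.agent_id = b.id
LEFT JOIN tickets c ON a.blocked_by = c.id

Result:
title          | agent | blocked_by    
---------------+-------+---------------
Login fails    | NULL  | NULL          
Race condition | Rosa  | Login fails   
Slow page load | Rosa  | Race condition
Wrong timezone | Yara  | NULL          
Memory leak    | Julia | Wrong timezone


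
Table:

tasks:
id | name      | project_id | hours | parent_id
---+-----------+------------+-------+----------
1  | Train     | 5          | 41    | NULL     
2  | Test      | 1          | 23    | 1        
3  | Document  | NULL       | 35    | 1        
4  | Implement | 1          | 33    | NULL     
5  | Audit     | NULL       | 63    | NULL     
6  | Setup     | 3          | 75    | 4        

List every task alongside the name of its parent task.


This is a self-join: tasks is joined to a second copy of itself, matching each row's parent_id to another row's id. Use LEFT JOIN so rows with parent_id=NULL are kept.
  - task 1 (Train): parent_id=NULL -> NULL
  - task 2 (Test): parent_id=1 -> Train
  - task 3 (Document): parent_id=1 -> Train
  - task 4 (Implement): parent_id=NULL -> NULL
  - task 5 (Audit): parent_id=NULL -> NULL
  - task 6 (Setup): parent_id=4 -> Implement

SQL:
SELECT a.name AS item, b.name AS parent
FROM tasks a
LEFT JOIN tasks b ON a.parent_id = b.id

Result:
item      | parent   
----------+----------
Train     | NULL     
Test      | Train    
Document  | Train    
Implement | NULL     
Audit     | NULL     
Setup     | Implement


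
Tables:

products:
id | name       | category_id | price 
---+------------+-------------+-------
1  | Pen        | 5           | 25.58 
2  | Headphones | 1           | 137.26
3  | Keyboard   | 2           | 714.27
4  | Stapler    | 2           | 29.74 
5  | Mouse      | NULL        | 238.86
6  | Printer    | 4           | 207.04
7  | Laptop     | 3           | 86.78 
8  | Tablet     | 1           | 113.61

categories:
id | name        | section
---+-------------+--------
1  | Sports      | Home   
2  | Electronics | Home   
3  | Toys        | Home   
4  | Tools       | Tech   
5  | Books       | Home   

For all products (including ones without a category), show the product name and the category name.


LEFT JOIN keeps every row from products (the left table); where category_id has no match in categories, the category columns become NULL. Walk through each product:
  - product 1 (Pen): category_id=5 -> matches Books
  - product 2 (Headphones): category_id=1 -> matches Sports
  - product 3 (Keyboard): category_id=2 -> matches Electronics
  - product 4 (Stapler): category_id=2 -> matches Electronics
  - product 5 (Mouse): category_id=NULL, no match -> kept with NULL
  - product 6 (Printer): category_id=4 -> matches Tools
  - product 7 (Laptop): category_id=3 -> matches Toys
  - product 8 (Tablet): category_id=1 -> matches Sports
All 8 rows appear; 1 has NULL category.

SQL:
SELECT a.name, b.name AS category
FROM products a
LEFT JOIN categories b ON a.category_id = b.id

Result:
name       | category   
-----------+------------
Pen        | Books      
Headphones | Sports     
Keyboard   | Electronics
Stapler    | Electronics
Mouse      | NULL       
Printer    | Tools      
Laptop     | Toys       
Tablet     | Sports     


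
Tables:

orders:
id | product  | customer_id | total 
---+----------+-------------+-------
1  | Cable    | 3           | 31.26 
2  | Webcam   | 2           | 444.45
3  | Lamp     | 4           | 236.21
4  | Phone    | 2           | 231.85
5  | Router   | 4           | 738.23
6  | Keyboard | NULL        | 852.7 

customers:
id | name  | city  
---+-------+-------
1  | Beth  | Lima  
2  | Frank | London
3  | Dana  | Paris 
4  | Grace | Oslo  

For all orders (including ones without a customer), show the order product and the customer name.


LEFT JOIN keeps every row from orders (the left table); where customer_id has no match in customers, the customer columns become NULL. Walk through each order:
  - order 1 (Cable): customer_id=3 -> matches Dana
  - order 2 (Webcam): customer_id=2 -> matches Frank
  - order 3 (Lamp): customer_id=4 -> matches Grace
  - order 4 (Phone): customer_id=2 -> matches Frank
  - order 5 (Router): customer_id=4 -> matches Grace
  - order 6 (Keyboard): customer_id=NULL, no match -> kept with NULL
All 6 rows appear; 1 has NULL customer.

SQL:
SELECT a.product, b.name AS customer
FROM orders a
LEFT JOIN customers b ON a.customer_id = b.id

Result:
product  | customer
---------+---------
Cable    | Dana    
Webcam   | Frank   
Lamp     | Grace   
Phone    | Frank   
Router   | Grace   
Keyboard | NULL    


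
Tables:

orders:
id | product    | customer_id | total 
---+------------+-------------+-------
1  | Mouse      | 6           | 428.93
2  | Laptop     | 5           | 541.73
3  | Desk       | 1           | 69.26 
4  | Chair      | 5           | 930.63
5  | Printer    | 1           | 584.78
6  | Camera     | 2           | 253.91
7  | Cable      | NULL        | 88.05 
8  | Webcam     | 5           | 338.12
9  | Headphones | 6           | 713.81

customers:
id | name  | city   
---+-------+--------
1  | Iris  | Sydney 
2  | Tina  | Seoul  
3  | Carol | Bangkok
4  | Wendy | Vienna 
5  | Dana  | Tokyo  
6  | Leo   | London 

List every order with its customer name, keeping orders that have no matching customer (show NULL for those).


LEFT JOIN keeps every row from orders (the left table); where customer_id has no match in customers, the customer columns become NULL. Walk through each order:
  - order 1 (Mouse): customer_id=6 -> matches Leo
  - order 2 (Laptop): customer_id=5 -> matches Dana
  - order 3 (Desk): customer_id=1 -> matches Iris
  - order 4 (Chair): customer_id=5 -> matches Dana
  - order 5 (Printer): customer_id=1 -> matches Iris
  - order 6 (Camera): customer_id=2 -> matches Tina
  - order 7 (Cable): customer_id=NULL, no match -> kept with NULL
  - order 8 (Webcam): customer_id=5 -> matches Dana
  - order 9 (Headphones): customer_id=6 -> matches Leo
All 9 rows appear; 1 has NULL customer.

SQL:
SELECT a.product, b.name AS customer
FROM orders a
LEFT JOIN customers b ON a.customer_id = b.id

Result:
product    | customer
-----------+---------
Mouse      | Leo     
Laptop     | Dana    
Desk       | Iris    
Chair      | Dana    
Printer    | Iris    
Camera     | Tina    
Cable      | NULL    
Webcam     | Dana    
Headphones | Leo     


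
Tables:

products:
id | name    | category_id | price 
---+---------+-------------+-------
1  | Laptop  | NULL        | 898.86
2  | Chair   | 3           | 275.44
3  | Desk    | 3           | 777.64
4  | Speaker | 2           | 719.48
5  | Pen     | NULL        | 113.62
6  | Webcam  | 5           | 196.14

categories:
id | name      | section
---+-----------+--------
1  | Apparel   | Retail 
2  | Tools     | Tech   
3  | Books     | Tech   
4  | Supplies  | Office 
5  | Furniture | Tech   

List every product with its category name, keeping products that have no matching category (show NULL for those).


LEFT JOIN keeps every row from products (the left table); where category_id has no match in categories, the category columns become NULL. Walk through each product:
  - product 1 (Laptop): category_id=NULL, no match -> kept with NULL
  - product 2 (Chair): category_id=3 -> matches Books
  - product 3 (Desk): category_id=3 -> matches Books
  - product 4 (Speaker): category_id=2 -> matches Tools
  - product 5 (Pen): category_id=NULL, no match -> kept with NULL
  - product 6 (Webcam): category_id=5 -> matches Furniture
All 6 rows appear; 2 have NULL category.

SQL:
SELECT a.name, b.name AS category
FROM products a
LEFT JOIN categories b ON a.category_id = b.id

Result:
name    | category 
--------+----------
Laptop  | NULL     
Chair   | Books    
Desk    | Books    
Speaker | Tools    
Pen     | NULL     
Webcam  | Furniture


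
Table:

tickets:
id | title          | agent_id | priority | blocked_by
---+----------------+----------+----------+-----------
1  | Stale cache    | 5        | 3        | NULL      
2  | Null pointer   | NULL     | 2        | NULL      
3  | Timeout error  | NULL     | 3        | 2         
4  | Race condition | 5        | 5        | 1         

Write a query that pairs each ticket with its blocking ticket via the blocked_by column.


This is a self-join: tickets is joined to a second copy of itself, matching each row's blocked_by to another row's id. Use LEFT JOIN so rows with blocked_by=NULL are kept.
  - ticket 1 (Stale cache): blocked_by=NULL -> NULL
  - ticket 2 (Null pointer): blocked_by=NULL -> NULL
  - ticket 3 (Timeout error): blocked_by=2 -> Null pointer
  - ticket 4 (Race condition): blocked_by=1 -> Stale cache

SQL:
SELECT a.title AS item, b.title AS blocked_by
FROM tickets a
LEFT JOIN tickets b ON a.blocked_by = b.id

Result:
item           | blocked_by  
---------------+-------------
Stale cache    | NULL        
Null pointer   | NULL        
Timeout error  | Null pointer
Race condition | Stale cache 


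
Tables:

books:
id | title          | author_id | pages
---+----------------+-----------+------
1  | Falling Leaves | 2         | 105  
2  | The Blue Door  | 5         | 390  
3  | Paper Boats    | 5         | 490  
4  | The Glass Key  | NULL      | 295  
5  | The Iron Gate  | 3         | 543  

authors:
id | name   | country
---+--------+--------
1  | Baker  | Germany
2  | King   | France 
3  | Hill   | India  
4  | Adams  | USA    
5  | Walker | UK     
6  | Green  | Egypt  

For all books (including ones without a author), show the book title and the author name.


LEFT JOIN keeps every row from books (the left table); where author_id has no match in authors, the author columns become NULL. Walk through each book:
  - book 1 (Falling Leaves): author_id=2 -> matches King
  - book 2 (The Blue Door): author_id=5 -> matches Walker
  - book 3 (Paper Boats): author_id=5 -> matches Walker
  - book 4 (The Glass Key): author_id=NULL, no match -> kept with NULL
  - book 5 (The Iron Gate): author_id=3 -> matches Hill
All 5 rows appear; 1 has NULL author.

SQL:
SELECT a.title, b.name AS author
FROM books a
LEFT JOIN authors b ON a.author_id = b.id

Result:
title          | author
---------------+-------
Falling Leaves | King  
The Blue Door  | Walker
Paper Boats    | Walker
The Glass Key  | NULL  
The Iron Gate  | Hill  


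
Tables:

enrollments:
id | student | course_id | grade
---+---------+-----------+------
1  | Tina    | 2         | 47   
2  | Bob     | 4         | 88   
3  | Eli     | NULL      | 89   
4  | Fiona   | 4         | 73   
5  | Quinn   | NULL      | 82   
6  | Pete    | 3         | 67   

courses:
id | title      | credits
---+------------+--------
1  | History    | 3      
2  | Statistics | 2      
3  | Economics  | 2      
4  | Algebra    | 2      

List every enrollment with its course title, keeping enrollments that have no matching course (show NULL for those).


LEFT JOIN keeps every row from enrollments (the left table); where course_id has no match in courses, the course columns become NULL. Walk through each enrollment:
  - enrollment 1 (Tina): course_id=2 -> matches Statistics
  - enrollment 2 (Bob): course_id=4 -> matches Algebra
  - enrollment 3 (Eli): course_id=NULL, no match -> kept with NULL
  - enrollment 4 (Fiona): course_id=4 -> matches Algebra
  - enrollment 5 (Quinn): course_id=NULL, no match -> kept with NULL
  - enrollment 6 (Pete): course_id=3 -> matches Economics
All 6 rows appear; 2 have NULL course.

SQL:
SELECT a.student, b.title AS course
FROM enrollments a
LEFT JOIN courses b ON a.course_id = b.id

Result:
student | course    
--------+-----------
Tina    | Statistics
Bob     | Algebra   
Eli     | NULL      
Fiona   | Algebra   
Quinn   | NULL      
Pete    | Economics 


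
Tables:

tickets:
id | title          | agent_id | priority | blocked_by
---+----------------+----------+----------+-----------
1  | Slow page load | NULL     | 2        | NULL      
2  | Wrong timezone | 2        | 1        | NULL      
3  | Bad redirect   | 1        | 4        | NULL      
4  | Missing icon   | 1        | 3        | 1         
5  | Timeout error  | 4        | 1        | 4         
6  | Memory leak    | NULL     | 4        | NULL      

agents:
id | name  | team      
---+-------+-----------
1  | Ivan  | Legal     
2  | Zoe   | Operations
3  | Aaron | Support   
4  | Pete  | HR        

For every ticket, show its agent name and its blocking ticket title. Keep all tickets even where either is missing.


Two LEFT JOINs from the same base table tickets: one to agents via agent_id, one to tickets itself via blocked_by. Both are LEFT so every ticket is preserved.
Match against agents:
  - ticket 1 (Slow page load): agent_id=NULL, no match -> kept with NULL
  - ticket 2 (Wrong timezone): agent_id=2 -> matches Zoe
  - ticket 3 (Bad redirect): agent_id=1 -> matches Ivan
  - ticket 4 (Missing icon): agent_id=1 -> matches Ivan
  - ticket 5 (Timeout error): agent_id=4 -> matches Pete
  - ticket 6 (Memory leak): agent_id=NULL, no match -> kept with NULL
Match against tickets (self):
  - ticket 1 (Slow page load): blocked_by=NULL -> NULL
  - ticket 2 (Wrong timezone): blocked_by=NULL -> NULL
  - ticket 3 (Bad redirect): blocked_by=NULL -> NULL
  - ticket 4 (Missing icon): blocked_by=1 -> Slow page load
  - ticket 5 (Timeout error): blocked_by=4 -> Missing icon
  - ticket 6 (Memory leak): blocked_by=NULL -> NULL

SQL:
SELECT a.title, b.name AS agent, c.title AS blocked_by
FROM tickets a
LEFT JOIN agents b ON a.agent_id = b.id
LEFT JOIN tickets c ON a.blocked_by = c.id

Result:
title          | agent | blocked_by    
---------------+-------+---------------
Slow page load | NULL  | NULL          
Wrong timezone | Zoe   | NULL          
Bad redirect   | Ivan  | NULL          
Missing icon   | Ivan  | Slow page load
Timeout error  | Pete  | Missing icon  
Memory leak    | NULL  | NULL          


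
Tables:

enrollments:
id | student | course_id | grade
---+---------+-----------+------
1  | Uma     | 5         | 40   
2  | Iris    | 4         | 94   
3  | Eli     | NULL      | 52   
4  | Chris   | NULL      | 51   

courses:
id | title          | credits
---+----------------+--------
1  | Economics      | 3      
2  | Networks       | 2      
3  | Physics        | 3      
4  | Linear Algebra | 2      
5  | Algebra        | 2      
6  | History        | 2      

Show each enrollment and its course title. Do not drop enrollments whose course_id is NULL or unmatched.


LEFT JOIN keeps every row from enrollments (the left table); where course_id has no match in courses, the course columns become NULL. Walk through each enrollment:
  - enrollment 1 (Uma): course_id=5 -> matches Algebra
  - enrollment 2 (Iris): course_id=4 -> matches Linear Algebra
  - enrollment 3 (Eli): course_id=NULL, no match -> kept with NULL
  - enrollment 4 (Chris): course_id=NULL, no match -> kept with NULL
All 4 rows appear; 2 have NULL course.

SQL:
SELECT a.student, b.title AS course
FROM enrollments a
LEFT JOIN courses b ON a.course_id = b.id

Result:
student | course        
--------+---------------
Uma     | Algebra       
Iris    | Linear Algebra
Eli     | NULL          
Chris   | NULL          


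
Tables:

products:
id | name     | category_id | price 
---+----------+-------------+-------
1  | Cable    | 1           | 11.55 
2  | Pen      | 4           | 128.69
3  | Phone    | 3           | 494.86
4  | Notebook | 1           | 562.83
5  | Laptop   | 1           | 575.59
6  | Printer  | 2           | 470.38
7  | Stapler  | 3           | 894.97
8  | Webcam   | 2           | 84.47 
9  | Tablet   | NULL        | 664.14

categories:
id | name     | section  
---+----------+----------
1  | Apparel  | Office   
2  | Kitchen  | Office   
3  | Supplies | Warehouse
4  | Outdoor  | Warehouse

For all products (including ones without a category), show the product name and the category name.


LEFT JOIN keeps every row from products (the left table); where category_id has no match in categories, the category columns become NULL. Walk through each product:
  - product 1 (Cable): category_id=1 -> matches Apparel
  - product 2 (Pen): category_id=4 -> matches Outdoor
  - product 3 (Phone): category_id=3 -> matches Supplies
  - product 4 (Notebook): category_id=1 -> matches Apparel
  - product 5 (Laptop): category_id=1 -> matches Apparel
  - product 6 (Printer): category_id=2 -> matches Kitchen
  - product 7 (Stapler): category_id=3 -> matches Supplies
  - product 8 (Webcam): category_id=2 -> matches Kitchen
  - product 9 (Tablet): category_id=NULL, no match -> kept with NULL
All 9 rows appear; 1 has NULL category.

SQL:
SELECT a.name, b.name AS category
FROM products a
LEFT JOIN categories b ON a.category_id = b.id

Result:
name     | category
---------+---------
Cable    | Apparel 
Pen      | Outdoor 
Phone    | Supplies
Notebook | Apparel 
Laptop   | Apparel 
Printer  | Kitchen 
Stapler  | Supplies
Webcam   | Kitchen 
Tablet   | NULL    


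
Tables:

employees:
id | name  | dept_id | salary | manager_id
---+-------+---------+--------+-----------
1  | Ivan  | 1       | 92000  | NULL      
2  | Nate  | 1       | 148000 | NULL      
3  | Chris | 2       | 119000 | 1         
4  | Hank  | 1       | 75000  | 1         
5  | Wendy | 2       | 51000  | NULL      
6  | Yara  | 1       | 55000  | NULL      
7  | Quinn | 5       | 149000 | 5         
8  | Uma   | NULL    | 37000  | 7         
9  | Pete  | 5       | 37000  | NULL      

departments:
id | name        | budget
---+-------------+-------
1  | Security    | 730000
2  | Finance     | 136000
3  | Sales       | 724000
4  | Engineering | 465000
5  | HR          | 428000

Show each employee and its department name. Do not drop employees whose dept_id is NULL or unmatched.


LEFT JOIN keeps every row from employees (the left table); where dept_id has no match in departments, the department columns become NULL. Walk through each employee:
  - employee 1 (Ivan): dept_id=1 -> matches Security
  - employee 2 (Nate): dept_id=1 -> matches Security
  - employee 3 (Chris): dept_id=2 -> matches Finance
  - employee 4 (Hank): dept_id=1 -> matches Security
  - employee 5 (Wendy): dept_id=2 -> matches Finance
  - employee 6 (Yara): dept_id=1 -> matches Security
  - employee 7 (Quinn): dept_id=5 -> matches HR
  - employee 8 (Uma): dept_id=NULL, no match -> kept with NULL
  - employee 9 (Pete): dept_id=5 -> matches HR
All 9 rows appear; 1 has NULL department.

SQL:
SELECT a.name, b.name AS department
FROM employees a
LEFT JOIN departments b ON a.dept_id = b.id

Result:
name  | department
------+-----------
Ivan  | Security  
Nate  | Security  
Chris | Finance   
Hank  | Security  
Wendy | Finance   
Yara  | Security  
Quinn | HR        
Uma   | NULL      
Pete  | HR        


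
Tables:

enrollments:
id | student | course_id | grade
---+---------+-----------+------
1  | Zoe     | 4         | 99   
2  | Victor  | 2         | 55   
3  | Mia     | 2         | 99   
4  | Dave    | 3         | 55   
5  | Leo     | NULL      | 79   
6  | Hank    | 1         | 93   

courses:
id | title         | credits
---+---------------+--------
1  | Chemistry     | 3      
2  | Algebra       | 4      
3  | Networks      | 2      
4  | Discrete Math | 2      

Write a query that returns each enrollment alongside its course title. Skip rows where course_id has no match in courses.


INNER JOIN keeps only enrollments rows whose course_id matches an id in courses. Walk through each enrollment:
  - enrollment 1 (Zoe): course_id=4 -> matches Discrete Math
  - enrollment 2 (Victor): course_id=2 -> matches Algebra
  - enrollment 3 (Mia): course_id=2 -> matches Algebra
  - enrollment 4 (Dave): course_id=3 -> matches Networks
  - enrollment 5 (Leo): course_id=NULL, no match -> dropped
  - enrollment 6 (Hank): course_id=1 -> matches Chemistry
So 1 of 6 rows is dropped.

SQL:
SELECT a.student, b.title AS course
FROM enrollments a
INNER JOIN courses b ON a.course_id = b.id

Result:
student | course       
--------+--------------
Zoe     | Discrete Math
Victor  | Algebra      
Mia     | Algebra      
Dave    | Networks     
Hank    | Chemistry    


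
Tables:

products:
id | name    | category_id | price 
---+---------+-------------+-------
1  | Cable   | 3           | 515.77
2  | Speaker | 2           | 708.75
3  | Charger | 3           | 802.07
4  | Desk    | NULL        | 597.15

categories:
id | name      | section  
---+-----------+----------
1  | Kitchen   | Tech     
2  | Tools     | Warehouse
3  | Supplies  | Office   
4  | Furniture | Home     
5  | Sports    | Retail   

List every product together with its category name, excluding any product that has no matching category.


INNER JOIN keeps only products rows whose category_id matches an id in categories. Walk through each product:
  - product 1 (Cable): category_id=3 -> matches Supplies
  - product 2 (Speaker): category_id=2 -> matches Tools
  - product 3 (Charger): category_id=3 -> matches Supplies
  - product 4 (Desk): category_id=NULL, no match -> dropped
So 1 of 4 rows is dropped.

SQL:
SELECT a.name, b.name AS category
FROM products a
INNER JOIN categories b ON a.category_id = b.id

Result:
name    | category
--------+---------
Cable   | Supplies
Speaker | Tools   
Charger | Supplies


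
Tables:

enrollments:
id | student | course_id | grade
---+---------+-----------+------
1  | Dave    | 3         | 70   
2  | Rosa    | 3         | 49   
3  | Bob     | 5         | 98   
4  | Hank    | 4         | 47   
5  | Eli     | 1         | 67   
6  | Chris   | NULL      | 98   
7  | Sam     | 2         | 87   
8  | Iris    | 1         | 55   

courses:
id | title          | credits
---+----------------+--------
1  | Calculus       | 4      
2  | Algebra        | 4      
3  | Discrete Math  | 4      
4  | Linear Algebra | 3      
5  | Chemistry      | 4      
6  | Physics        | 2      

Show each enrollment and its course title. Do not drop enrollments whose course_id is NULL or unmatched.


LEFT JOIN keeps every row from enrollments (the left table); where course_id has no match in courses, the course columns become NULL. Walk through each enrollment:
  - enrollment 1 (Dave): course_id=3 -> matches Discrete Math
  - enrollment 2 (Rosa): course_id=3 -> matches Discrete Math
  - enrollment 3 (Bob): course_id=5 -> matches Chemistry
  - enrollment 4 (Hank): course_id=4 -> matches Linear Algebra
  - enrollment 5 (Eli): course_id=1 -> matches Calculus
  - enrollment 6 (Chris): course_id=NULL, no match -> kept with NULL
  - enrollment 7 (Sam): course_id=2 -> matches Algebra
  - enrollment 8 (Iris): course_id=1 -> matches Calculus
All 8 rows appear; 1 has NULL course.

SQL:
SELECT a.student, b.title AS course
FROM enrollments a
LEFT JOIN courses b ON a.course_id = b.id

Result:
student | course        
--------+---------------
Dave    | Discrete Math 
Rosa    | Discrete Math 
Bob     | Chemistry     
Hank    | Linear Algebra
Eli     | Calculus      
Chris   | NULL          
Sam     | Algebra       
Iris    | Calculus      


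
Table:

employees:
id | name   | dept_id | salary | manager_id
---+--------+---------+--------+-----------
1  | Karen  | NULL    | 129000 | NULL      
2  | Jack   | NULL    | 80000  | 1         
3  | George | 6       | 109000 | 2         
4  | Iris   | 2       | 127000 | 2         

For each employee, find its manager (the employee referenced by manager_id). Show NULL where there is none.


This is a self-join: employees is joined to a second copy of itself, matching each row's manager_id to another row's id. Use LEFT JOIN so rows with manager_id=NULL are kept.
  - employee 1 (Karen): manager_id=NULL -> NULL
  - employee 2 (Jack): manager_id=1 -> Karen
  - employee 3 (George): manager_id=2 -> Jack
  - employee 4 (Iris): manager_id=2 -> Jack

SQL:
SELECT a.name AS item, b.name AS manager
FROM employees a
LEFT JOIN employees b ON a.manager_id = b.id

Result:
item   | manager
-------+--------
Karen  | NULL   
Jack   | Karen  
George | Jack   
Iris   | Jack   


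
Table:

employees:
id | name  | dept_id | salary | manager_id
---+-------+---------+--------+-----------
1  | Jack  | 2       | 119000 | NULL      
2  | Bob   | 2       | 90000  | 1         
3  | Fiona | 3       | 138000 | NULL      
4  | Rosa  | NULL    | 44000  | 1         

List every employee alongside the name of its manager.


This is a self-join: employees is joined to a second copy of itself, matching each row's manager_id to another row's id. Use LEFT JOIN so rows with manager_id=NULL are kept.
  - employee 1 (Jack): manager_id=NULL -> NULL
  - employee 2 (Bob): manager_id=1 -> Jack
  - employee 3 (Fiona): manager_id=NULL -> NULL
  - employee 4 (Rosa): manager_id=1 -> Jack

SQL:
SELECT a.name AS item, b.name AS manager
FROM employees a
LEFT JOIN employees b ON a.manager_id = b.id

Result:
item  | manager
------+--------
Jack  | NULL   
Bob   | Jack   
Fiona | NULL   
Rosa  | Jack   


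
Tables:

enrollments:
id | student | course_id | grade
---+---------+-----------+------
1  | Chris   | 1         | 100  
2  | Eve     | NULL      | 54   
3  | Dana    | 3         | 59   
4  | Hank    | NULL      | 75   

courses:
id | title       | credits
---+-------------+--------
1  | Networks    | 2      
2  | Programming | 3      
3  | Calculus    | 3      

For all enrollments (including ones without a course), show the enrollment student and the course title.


LEFT JOIN keeps every row from enrollments (the left table); where course_id has no match in courses, the course columns become NULL. Walk through each enrollment:
  - enrollment 1 (Chris): course_id=1 -> matches Networks
  - enrollment 2 (Eve): course_id=NULL, no match -> kept with NULL
  - enrollment 3 (Dana): course_id=3 -> matches Calculus
  - enrollment 4 (Hank): course_id=NULL, no match -> kept with NULL
All 4 rows appear; 2 have NULL course.

SQL:
SELECT a.student, b.title AS course
FROM enrollments a
LEFT JOIN courses b ON a.course_id = b.id

Result:
student | course  
--------+---------
Chris   | Networks
Eve     | NULL    
Dana    | Calculus
Hank    | NULL    


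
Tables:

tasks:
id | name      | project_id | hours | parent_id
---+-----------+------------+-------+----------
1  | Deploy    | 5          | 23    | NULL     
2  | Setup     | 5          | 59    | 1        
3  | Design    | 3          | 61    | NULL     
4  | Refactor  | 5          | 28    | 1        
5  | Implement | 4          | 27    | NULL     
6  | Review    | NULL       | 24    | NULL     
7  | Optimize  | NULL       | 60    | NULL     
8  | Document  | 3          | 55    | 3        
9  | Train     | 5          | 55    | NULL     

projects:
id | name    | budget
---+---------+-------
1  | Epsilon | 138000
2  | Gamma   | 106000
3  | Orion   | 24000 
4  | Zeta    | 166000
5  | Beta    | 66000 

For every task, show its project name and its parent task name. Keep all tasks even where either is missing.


Two LEFT JOINs from the same base table tasks: one to projects via project_id, one to tasks itself via parent_id. Both are LEFT so every task is preserved.
Match against projects:
  - task 1 (Deploy): project_id=5 -> matches Beta
  - task 2 (Setup): project_id=5 -> matches Beta
  - task 3 (Design): project_id=3 -> matches Orion
  - task 4 (Refactor): project_id=5 -> matches Beta
  - task 5 (Implement): project_id=4 -> matches Zeta
  - task 6 (Review): project_id=NULL, no match -> kept with NULL
  - task 7 (Optimize): project_id=NULL, no match -> kept with NULL
  - task 8 (Document): project_id=3 -> matches Orion
  - task 9 (Train): project_id=5 -> matches Beta
Match against tasks (self):
  - task 1 (Deploy): parent_id=NULL -> NULL
  - task 2 (Setup): parent_id=1 -> Deploy
  - task 3 (Design): parent_id=NULL -> NULL
  - task 4 (Refactor): parent_id=1 -> Deploy
  - task 5 (Implement): parent_id=NULL -> NULL
  - task 6 (Review): parent_id=NULL -> NULL
  - task 7 (Optimize): parent_id=NULL -> NULL
  - task 8 (Document): parent_id=3 -> Design
  - task 9 (Train): parent_id=NULL -> NULL

SQL:
SELECT a.name, b.name AS project, c.name AS parent
FROM tasks a
LEFT JOIN projects b ON a.project_id = b.id
LEFT JOIN tasks c ON a.parent_id = c.id

Result:
name      | project | parent
----------+---------+-------
Deploy    | Beta    | NULL  
Setup     | Beta    | Deploy
Design    | Orion   | NULL  
Refactor  | Beta    | Deploy
Implement | Zeta    | NULL  
Review    | NULL    | NULL  
Optimize  | NULL    | NULL  
Document  | Orion   | Design
Train     | Beta    | NULL  
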